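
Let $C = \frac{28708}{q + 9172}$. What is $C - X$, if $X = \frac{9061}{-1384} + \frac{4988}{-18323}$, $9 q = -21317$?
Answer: $\frac{17140624000849}{1552758888392} \approx 11.039$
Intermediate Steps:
$q = - \frac{21317}{9}$ ($q = \frac{1}{9} \left(-21317\right) = - \frac{21317}{9} \approx -2368.6$)
$X = - \frac{172928095}{25359032}$ ($X = 9061 \left(- \frac{1}{1384}\right) + 4988 \left(- \frac{1}{18323}\right) = - \frac{9061}{1384} - \frac{4988}{18323} = - \frac{172928095}{25359032} \approx -6.8192$)
$C = \frac{258372}{61231}$ ($C = \frac{28708}{- \frac{21317}{9} + 9172} = \frac{28708}{\frac{61231}{9}} = 28708 \cdot \frac{9}{61231} = \frac{258372}{61231} \approx 4.2196$)
$C - X = \frac{258372}{61231} - - \frac{172928095}{25359032} = \frac{258372}{61231} + \frac{172928095}{25359032} = \frac{17140624000849}{1552758888392}$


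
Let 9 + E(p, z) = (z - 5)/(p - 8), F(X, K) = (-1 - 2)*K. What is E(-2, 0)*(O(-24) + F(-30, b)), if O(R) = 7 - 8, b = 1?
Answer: 34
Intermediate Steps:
O(R) = -1
F(X, K) = -3*K
E(p, z) = -9 + (-5 + z)/(-8 + p) (E(p, z) = -9 + (z - 5)/(p - 8) = -9 + (-5 + z)/(-8 + p))
E(-2, 0)*(O(-24) + F(-30, b)) = ((67 + 0 - 9*(-2))/(-8 - 2))*(-1 - 3*1) = ((67 + 0 + 18)/(-10))*(-1 - 3) = -⅒*85*(-4) = -17/2*(-4) = 34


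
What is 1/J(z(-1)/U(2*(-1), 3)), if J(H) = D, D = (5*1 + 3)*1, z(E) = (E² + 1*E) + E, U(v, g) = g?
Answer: ⅛ ≈ 0.12500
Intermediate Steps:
z(E) = E² + 2*E (z(E) = (E² + E) + E = (E + E²) + E = E² + 2*E)
D = 8 (D = (5 + 3)*1 = 8*1 = 8)
J(H) = 8
1/J(z(-1)/U(2*(-1), 3)) = 1/8 = ⅛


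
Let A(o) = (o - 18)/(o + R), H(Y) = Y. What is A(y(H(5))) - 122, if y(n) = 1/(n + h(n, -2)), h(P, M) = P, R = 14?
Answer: -17381/141 ≈ -123.27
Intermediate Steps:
y(n) = 1/(2*n) (y(n) = 1/(n + n) = 1/(2*n))
A(o) = (-18 + o)/(14 + o) (A(o) = (o - 18)/(o + 14) = (-18 + o)/(14 + o))
A(y(H(5))) - 122 = (-18 + (½)/5)/(14 + (½)/5) - 122 = (-18 + (½)*(⅕))/(14 + (½)*(⅕)) - 122 = (-18 + ⅒)/(14 + ⅒) - 122 = -179/10/(141/10) - 122 = (10/141)*(-179/10) - 122 = -179/141 - 122 = -17381/141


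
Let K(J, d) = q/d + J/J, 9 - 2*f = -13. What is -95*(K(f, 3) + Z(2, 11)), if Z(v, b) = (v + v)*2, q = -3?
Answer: -760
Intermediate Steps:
Z(v, b) = 4*v (Z(v, b) = (2*v)*2 = 4*v)
f = 11 (f = 9/2 - ½*(-13) = 9/2 + 13/2 = 11)
K(J, d) = 1 - 3/d (K(J, d) = -3/d + J/J = -3/d + 1 = 1 - 3/d)
-95*(K(f, 3) + Z(2, 11)) = -95*((-3 + 3)/3 + 4*2) = -95*((⅓)*0 + 8) = -95*(0 + 8) = -95*8 = -760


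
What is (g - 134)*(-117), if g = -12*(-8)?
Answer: 4446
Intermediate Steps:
g = 96
(g - 134)*(-117) = (96 - 134)*(-117) = -38*(-117) = 4446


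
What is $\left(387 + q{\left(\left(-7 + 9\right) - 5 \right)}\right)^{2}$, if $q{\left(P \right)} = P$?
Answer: $147456$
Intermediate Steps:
$\left(387 + q{\left(\left(-7 + 9\right) - 5 \right)}\right)^{2} = \left(387 + \left(\left(-7 + 9\right) - 5\right)\right)^{2} = \left(387 + \left(2 - 5\right)\right)^{2} = \left(387 - 3\right)^{2} = 384^{2} = 147456$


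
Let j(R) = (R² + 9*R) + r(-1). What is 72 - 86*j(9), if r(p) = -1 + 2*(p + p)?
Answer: -13430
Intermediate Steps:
r(p) = -1 + 4*p (r(p) = -1 + 2*(2*p) = -1 + 4*p)
j(R) = -5 + R² + 9*R (j(R) = (R² + 9*R) + (-1 + 4*(-1)) = (R² + 9*R) + (-1 - 4) = (R² + 9*R) - 5 = -5 + R² + 9*R)
72 - 86*j(9) = 72 - 86*(-5 + 9² + 9*9) = 72 - 86*(-5 + 81 + 81) = 72 - 86*157 = 72 - 13502 = -13430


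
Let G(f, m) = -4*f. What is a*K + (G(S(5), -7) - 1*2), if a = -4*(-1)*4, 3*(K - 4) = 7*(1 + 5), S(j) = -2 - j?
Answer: 314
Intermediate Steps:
K = 18 (K = 4 + (7*(1 + 5))/3 = 4 + (7*6)/3 = 4 + (⅓)*42 = 4 + 14 = 18)
a = 16 (a = 4*4 = 16)
a*K + (G(S(5), -7) - 1*2) = 16*18 + (-4*(-2 - 1*5) - 1*2) = 288 + (-4*(-2 - 5) - 2) = 288 + (-4*(-7) - 2) = 288 + (28 - 2) = 288 + 26 = 314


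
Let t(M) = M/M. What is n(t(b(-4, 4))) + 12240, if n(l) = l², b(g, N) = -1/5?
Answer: 12241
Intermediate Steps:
b(g, N) = -⅕ (b(g, N) = -1*⅕ = -⅕)
t(M) = 1
n(t(b(-4, 4))) + 12240 = 1² + 12240 = 1 + 12240 = 12241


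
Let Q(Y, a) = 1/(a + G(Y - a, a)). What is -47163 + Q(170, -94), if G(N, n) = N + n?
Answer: -3584387/76 ≈ -47163.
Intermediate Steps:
Q(Y, a) = 1/(Y + a) (Q(Y, a) = 1/(a + ((Y - a) + a)) = 1/(a + Y) = 1/(Y + a))
-47163 + Q(170, -94) = -47163 + 1/(170 - 94) = -47163 + 1/76 = -3584387/76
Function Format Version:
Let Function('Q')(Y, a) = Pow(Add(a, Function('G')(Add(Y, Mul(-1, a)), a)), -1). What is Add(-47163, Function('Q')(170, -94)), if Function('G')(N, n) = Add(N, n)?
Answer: Rational(-3584387, 76) ≈ -47163.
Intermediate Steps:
Function('Q')(Y, a) = Pow(Add(Y, a), -1) (Function('Q')(Y, a) = Pow(Add(a, Add(Add(Y, Mul(-1, a)), a)), -1) = Pow(Add(a, Y), -1) = Pow(Add(Y, a), -1))
Add(-47163, Function('Q')(170, -94)) = Add(-47163, Pow(Add(170, -94), -1)) = Add(-47163, Pow(76, -1)) = Add(-47163, Rational(1, 76)) = Rational(-3584387, 76)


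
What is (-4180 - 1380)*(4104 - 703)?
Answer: -18909560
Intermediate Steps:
(-4180 - 1380)*(4104 - 703) = -5560*3401 = -18909560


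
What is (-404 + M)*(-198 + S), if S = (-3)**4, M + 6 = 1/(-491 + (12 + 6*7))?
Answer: 20963007/437 ≈ 47970.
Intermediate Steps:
M = -2623/437 (M = -6 + 1/(-491 + (12 + 6*7)) = -6 + 1/(-491 + (12 + 42)) = -6 + 1/(-491 + 54) = -6 + 1/(-437) = -6 - 1/437 = -2623/437 ≈ -6.0023)
S = 81
(-404 + M)*(-198 + S) = (-404 - 2623/437)*(-198 + 81) = -179171/437*(-117) = 20963007/437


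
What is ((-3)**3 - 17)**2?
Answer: 1936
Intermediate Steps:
((-3)**3 - 17)**2 = (-27 - 17)**2 = (-44)**2 = 1936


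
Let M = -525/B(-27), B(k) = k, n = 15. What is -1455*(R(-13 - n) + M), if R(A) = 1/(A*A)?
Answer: -66546365/2352 ≈ -28294.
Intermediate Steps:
R(A) = A⁻² (R(A) = 1/(A²) = A⁻²)
M = 175/9 (M = -525/(-27) = -525*(-1/27) = 175/9 ≈ 19.444)
-1455*(R(-13 - n) + M) = -1455*((-13 - 1*15)⁻² + 175/9) = -1455*((-13 - 15)⁻² + 175/9) = -1455*((-28)⁻² + 175/9) = -1455*(1/784 + 175/9) = -1455*137209/7056 = -66546365/2352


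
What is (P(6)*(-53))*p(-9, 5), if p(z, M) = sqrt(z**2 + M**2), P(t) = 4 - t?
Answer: 106*sqrt(106) ≈ 1091.3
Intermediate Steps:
p(z, M) = sqrt(M**2 + z**2)
(P(6)*(-53))*p(-9, 5) = ((4 - 1*6)*(-53))*sqrt(5**2 + (-9)**2) = ((4 - 6)*(-53))*sqrt(25 + 81) = (-2*(-53))*sqrt(106) = 106*sqrt(106)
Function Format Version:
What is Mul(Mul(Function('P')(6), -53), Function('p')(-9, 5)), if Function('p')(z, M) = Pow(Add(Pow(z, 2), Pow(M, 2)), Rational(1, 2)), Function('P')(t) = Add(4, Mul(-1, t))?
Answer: Mul(106, Pow(106, Rational(1, 2))) ≈ 1091.3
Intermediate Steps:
Function('p')(z, M) = Pow(Add(Pow(M, 2), Pow(z, 2)), Rational(1, 2))
Mul(Mul(Function('P')(6), -53), Function('p')(-9, 5)) = Mul(Mul(Add(4, Mul(-1, 6)), -53), Pow(Add(Pow(5, 2), Pow(-9, 2)), Rational(1, 2))) = Mul(Mul(Add(4, -6), -53), Pow(Add(25, 81), Rational(1, 2))) = Mul(Mul(-2, -53), Pow(106, Rational(1, 2))) = Mul(106, Pow(106, Rational(1, 2)))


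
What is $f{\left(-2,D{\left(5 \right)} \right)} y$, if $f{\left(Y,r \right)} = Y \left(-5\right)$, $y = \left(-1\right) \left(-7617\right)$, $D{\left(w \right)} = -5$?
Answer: $76170$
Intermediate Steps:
$y = 7617$
$f{\left(Y,r \right)} = - 5 Y$
$f{\left(-2,D{\left(5 \right)} \right)} y = \left(-5\right) \left(-2\right) 7617 = 10 \cdot 7617 = 76170$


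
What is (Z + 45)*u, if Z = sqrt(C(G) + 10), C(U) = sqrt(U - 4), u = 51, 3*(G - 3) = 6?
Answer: 2295 + 51*sqrt(11) ≈ 2464.1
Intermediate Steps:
G = 5 (G = 3 + (1/3)*6 = 3 + 2 = 5)
C(U) = sqrt(-4 + U)
Z = sqrt(11) (Z = sqrt(sqrt(-4 + 5) + 10) = sqrt(sqrt(1) + 10) = sqrt(1 + 10) = sqrt(11) ≈ 3.3166)
(Z + 45)*u = (sqrt(11) + 45)*51 = (45 + sqrt(11))*51 = 2295 + 51*sqrt(11)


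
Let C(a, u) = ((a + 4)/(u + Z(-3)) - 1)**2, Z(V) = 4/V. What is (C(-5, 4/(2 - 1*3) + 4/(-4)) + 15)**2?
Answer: 32160241/130321 ≈ 246.78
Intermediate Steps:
C(a, u) = (-1 + (4 + a)/(-4/3 + u))**2 (C(a, u) = ((a + 4)/(u + 4/(-3)) - 1)**2 = ((4 + a)/(u + 4*(-1/3)) - 1)**2 = ((4 + a)/(u - 4/3) - 1)**2 = ((4 + a)/(-4/3 + u) - 1)**2 = (-1 + (4 + a)/(-4/3 + u))**2)
(C(-5, 4/(2 - 1*3) + 4/(-4)) + 15)**2 = ((16 - 3*(4/(2 - 1*3) + 4/(-4)) + 3*(-5))**2/(-4 + 3*(4/(2 - 1*3) + 4/(-4)))**2 + 15)**2 = ((16 - 3*(4/(2 - 3) + 4*(-1/4)) - 15)**2/(-4 + 3*(4/(2 - 3) + 4*(-1/4)))**2 + 15)**2 = ((16 - 3*(4/(-1) - 1) - 15)**2/(-4 + 3*(4/(-1) - 1))**2 + 15)**2 = ((16 - 3*(4*(-1) - 1) - 15)**2/(-4 + 3*(4*(-1) - 1))**2 + 15)**2 = ((16 - 3*(-4 - 1) - 15)**2/(-4 + 3*(-4 - 1))**2 + 15)**2 = ((16 - 3*(-5) - 15)**2/(-4 + 3*(-5))**2 + 15)**2 = ((16 + 15 - 15)**2/(-4 - 15)**2 + 15)**2 = (16**2/(-19)**2 + 15)**2 = ((1/361)*256 + 15)**2 = (256/361 + 15)**2 = (5671/361)**2 = 32160241/130321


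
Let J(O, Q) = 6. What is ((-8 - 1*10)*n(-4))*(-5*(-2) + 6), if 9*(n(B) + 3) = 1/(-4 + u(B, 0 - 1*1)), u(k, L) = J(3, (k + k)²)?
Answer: 848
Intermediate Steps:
u(k, L) = 6
n(B) = -53/18 (n(B) = -3 + 1/(9*(-4 + 6)) = -3 + (⅑)/2 = -3 + (⅑)*(½) = -3 + 1/18 = -53/18)
((-8 - 1*10)*n(-4))*(-5*(-2) + 6) = ((-8 - 1*10)*(-53/18))*(-5*(-2) + 6) = ((-8 - 10)*(-53/18))*(10 + 6) = -18*(-53/18)*16 = 53*16 = 848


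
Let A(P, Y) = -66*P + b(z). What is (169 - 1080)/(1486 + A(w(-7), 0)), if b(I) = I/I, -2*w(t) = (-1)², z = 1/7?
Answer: -911/1520 ≈ -0.59934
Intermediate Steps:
z = ⅐ ≈ 0.14286
w(t) = -½ (w(t) = -½*(-1)² = -½*1 = -½)
b(I) = 1
A(P, Y) = 1 - 66*P (A(P, Y) = -66*P + 1 = 1 - 66*P)
(169 - 1080)/(1486 + A(w(-7), 0)) = (169 - 1080)/(1486 + (1 - 66*(-½))) = -911/(1486 + (1 + 33)) = -911/(1486 + 34) = -911/1520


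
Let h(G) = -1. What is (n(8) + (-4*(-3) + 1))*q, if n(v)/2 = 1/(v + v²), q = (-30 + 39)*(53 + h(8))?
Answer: 6097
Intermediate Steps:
q = 468 (q = (-30 + 39)*(53 - 1) = 9*52 = 468)
n(v) = 2/(v + v²)
(n(8) + (-4*(-3) + 1))*q = (2/(8*(1 + 8)) + (-4*(-3) + 1))*468 = (2*(⅛)/9 + (12 + 1))*468 = (2*(⅛)*(⅑) + 13)*468 = (1/36 + 13)*468 = (469/36)*468 = 6097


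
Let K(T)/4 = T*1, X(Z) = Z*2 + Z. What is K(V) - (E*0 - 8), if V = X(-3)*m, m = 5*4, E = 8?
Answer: -712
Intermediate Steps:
m = 20
X(Z) = 3*Z (X(Z) = 2*Z + Z = 3*Z)
V = -180 (V = (3*(-3))*20 = -9*20 = -180)
K(T) = 4*T (K(T) = 4*(T*1) = 4*T)
K(V) - (E*0 - 8) = 4*(-180) - (8*0 - 8) = -720 - (0 - 8) = -720 - 1*(-8) = -720 + 8 = -712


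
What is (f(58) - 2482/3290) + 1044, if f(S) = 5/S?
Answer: 99544287/95410 ≈ 1043.3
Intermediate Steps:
(f(58) - 2482/3290) + 1044 = (5/58 - 2482/3290) + 1044 = (5*(1/58) - 2482*1/3290) + 1044 = (5/58 - 1241/1645) + 1044 = -63753/95410 + 1044 = 99544287/95410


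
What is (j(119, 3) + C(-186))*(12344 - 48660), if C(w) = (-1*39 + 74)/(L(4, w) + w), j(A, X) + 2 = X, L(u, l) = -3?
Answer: -798952/27 ≈ -29591.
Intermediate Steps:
j(A, X) = -2 + X
C(w) = 35/(-3 + w) (C(w) = (-1*39 + 74)/(-3 + w) = (-39 + 74)/(-3 + w) = 35/(-3 + w))
(j(119, 3) + C(-186))*(12344 - 48660) = ((-2 + 3) + 35/(-3 - 186))*(12344 - 48660) = (1 + 35/(-189))*(-36316) = (1 + 35*(-1/189))*(-36316) = (1 - 5/27)*(-36316) = (22/27)*(-36316) = -798952/27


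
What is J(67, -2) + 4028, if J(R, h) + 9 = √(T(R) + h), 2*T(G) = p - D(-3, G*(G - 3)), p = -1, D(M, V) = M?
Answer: 4019 + I ≈ 4019.0 + 1.0*I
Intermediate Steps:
T(G) = 1 (T(G) = (-1 - 1*(-3))/2 = (-1 + 3)/2 = (½)*2 = 1)
J(R, h) = -9 + √(1 + h)
J(67, -2) + 4028 = (-9 + √(1 - 2)) + 4028 = (-9 + √(-1)) + 4028 = (-9 + I) + 4028 = 4019 + I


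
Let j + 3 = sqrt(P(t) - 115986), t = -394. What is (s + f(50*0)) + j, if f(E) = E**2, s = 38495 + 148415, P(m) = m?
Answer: 186907 + 46*I*sqrt(55) ≈ 1.8691e+5 + 341.15*I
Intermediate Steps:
j = -3 + 46*I*sqrt(55) (j = -3 + sqrt(-394 - 115986) = -3 + sqrt(-116380) = -3 + 46*I*sqrt(55) ≈ -3.0 + 341.15*I)
s = 186910
(s + f(50*0)) + j = (186910 + (50*0)**2) + (-3 + 46*I*sqrt(55)) = (186910 + 0**2) + (-3 + 46*I*sqrt(55)) = (186910 + 0) + (-3 + 46*I*sqrt(55)) = 186910 + (-3 + 46*I*sqrt(55)) = 186907 + 46*I*sqrt(55)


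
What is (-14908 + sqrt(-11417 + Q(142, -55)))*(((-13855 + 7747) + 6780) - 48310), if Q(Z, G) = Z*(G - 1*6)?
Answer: 710187304 - 142914*I*sqrt(2231) ≈ 7.1019e+8 - 6.7503e+6*I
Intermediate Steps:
Q(Z, G) = Z*(-6 + G) (Q(Z, G) = Z*(G - 6) = Z*(-6 + G))
(-14908 + sqrt(-11417 + Q(142, -55)))*(((-13855 + 7747) + 6780) - 48310) = (-14908 + sqrt(-11417 + 142*(-6 - 55)))*(((-13855 + 7747) + 6780) - 48310) = (-14908 + sqrt(-11417 + 142*(-61)))*((-6108 + 6780) - 48310) = (-14908 + sqrt(-11417 - 8662))*(672 - 48310) = (-14908 + sqrt(-20079))*(-47638) = (-14908 + 3*I*sqrt(2231))*(-47638) = 710187304 - 142914*I*sqrt(2231)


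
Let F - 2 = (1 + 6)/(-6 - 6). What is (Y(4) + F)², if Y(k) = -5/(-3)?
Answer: 1369/144 ≈ 9.5069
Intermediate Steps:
F = 17/12 (F = 2 + (1 + 6)/(-6 - 6) = 2 + 7/(-12) = 2 + 7*(-1/12) = 2 - 7/12 = 17/12 ≈ 1.4167)
Y(k) = 5/3 (Y(k) = -5*(-⅓) = 5/3)
(Y(4) + F)² = (5/3 + 17/12)² = (37/12)² = 1369/144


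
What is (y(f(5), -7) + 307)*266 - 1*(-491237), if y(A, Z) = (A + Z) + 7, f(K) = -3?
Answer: 572101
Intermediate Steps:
y(A, Z) = 7 + A + Z
(y(f(5), -7) + 307)*266 - 1*(-491237) = ((7 - 3 - 7) + 307)*266 - 1*(-491237) = (-3 + 307)*266 + 491237 = 304*266 + 491237 = 80864 + 491237 = 572101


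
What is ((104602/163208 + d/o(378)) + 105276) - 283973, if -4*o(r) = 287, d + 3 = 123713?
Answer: -4225511839529/23420348 ≈ -1.8042e+5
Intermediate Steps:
d = 123710 (d = -3 + 123713 = 123710)
o(r) = -287/4 (o(r) = -1/4*287 = -287/4)
((104602/163208 + d/o(378)) + 105276) - 283973 = ((104602/163208 + 123710/(-287/4)) + 105276) - 283973 = ((104602*(1/163208) + 123710*(-4/287)) + 105276) - 283973 = ((52301/81604 - 494840/287) + 105276) - 283973 = (-40365912973/23420348 + 105276) - 283973 = 2425234643075/23420348 - 283973 = -4225511839529/23420348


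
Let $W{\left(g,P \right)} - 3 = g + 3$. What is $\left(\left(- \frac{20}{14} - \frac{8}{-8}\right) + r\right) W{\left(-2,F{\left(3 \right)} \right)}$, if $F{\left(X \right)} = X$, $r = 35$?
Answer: $\frac{968}{7} \approx 138.29$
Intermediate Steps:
$W{\left(g,P \right)} = 6 + g$ ($W{\left(g,P \right)} = 3 + \left(g + 3\right) = 3 + \left(3 + g\right) = 6 + g$)
$\left(\left(- \frac{20}{14} - \frac{8}{-8}\right) + r\right) W{\left(-2,F{\left(3 \right)} \right)} = \left(\left(- \frac{20}{14} - \frac{8}{-8}\right) + 35\right) \left(6 - 2\right) = \left(\left(\left(-20\right) \frac{1}{14} - -1\right) + 35\right) 4 = \left(\left(- \frac{10}{7} + 1\right) + 35\right) 4 = \left(- \frac{3}{7} + 35\right) 4 = \frac{242}{7} \cdot 4 = \frac{968}{7}$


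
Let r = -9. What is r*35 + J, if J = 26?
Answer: -289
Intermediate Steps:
r*35 + J = -9*35 + 26 = -315 + 26 = -289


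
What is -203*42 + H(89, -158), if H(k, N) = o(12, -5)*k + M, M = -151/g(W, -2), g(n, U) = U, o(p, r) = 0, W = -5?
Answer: -16901/2 ≈ -8450.5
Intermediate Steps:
M = 151/2 (M = -151/(-2) = -151*(-½) = 151/2 ≈ 75.500)
H(k, N) = 151/2 (H(k, N) = 0*k + 151/2 = 0 + 151/2 = 151/2)
-203*42 + H(89, -158) = -203*42 + 151/2 = -8526 + 151/2 = -16901/2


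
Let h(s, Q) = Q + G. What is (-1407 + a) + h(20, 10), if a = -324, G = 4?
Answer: -1717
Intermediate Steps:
h(s, Q) = 4 + Q (h(s, Q) = Q + 4 = 4 + Q)
(-1407 + a) + h(20, 10) = (-1407 - 324) + (4 + 10) = -1731 + 14 = -1717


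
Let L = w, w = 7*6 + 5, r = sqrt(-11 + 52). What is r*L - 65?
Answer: -65 + 47*sqrt(41) ≈ 235.95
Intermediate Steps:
r = sqrt(41) ≈ 6.4031
w = 47 (w = 42 + 5 = 47)
L = 47
r*L - 65 = sqrt(41)*47 - 65 = 47*sqrt(41) - 65 = -65 + 47*sqrt(41)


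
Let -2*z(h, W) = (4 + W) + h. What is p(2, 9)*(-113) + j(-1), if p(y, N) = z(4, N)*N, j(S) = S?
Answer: 17287/2 ≈ 8643.5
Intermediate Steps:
z(h, W) = -2 - W/2 - h/2 (z(h, W) = -((4 + W) + h)/2 = -(4 + W + h)/2 = -2 - W/2 - h/2)
p(y, N) = N*(-4 - N/2) (p(y, N) = (-2 - N/2 - ½*4)*N = (-2 - N/2 - 2)*N = (-4 - N/2)*N = N*(-4 - N/2))
p(2, 9)*(-113) + j(-1) = -½*9*(8 + 9)*(-113) - 1 = -½*9*17*(-113) - 1 = -153/2*(-113) - 1 = 17289/2 - 1 = 17287/2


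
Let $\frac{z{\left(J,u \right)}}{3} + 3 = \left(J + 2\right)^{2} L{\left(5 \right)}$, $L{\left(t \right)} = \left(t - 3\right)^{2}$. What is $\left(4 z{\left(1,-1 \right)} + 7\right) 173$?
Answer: $69719$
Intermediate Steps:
$L{\left(t \right)} = \left(-3 + t\right)^{2}$
$z{\left(J,u \right)} = -9 + 12 \left(2 + J\right)^{2}$ ($z{\left(J,u \right)} = -9 + 3 \left(J + 2\right)^{2} \left(-3 + 5\right)^{2} = -9 + 3 \left(2 + J\right)^{2} \cdot 2^{2} = -9 + 3 \left(2 + J\right)^{2} \cdot 4 = -9 + 3 \cdot 4 \left(2 + J\right)^{2} = -9 + 12 \left(2 + J\right)^{2}$)
$\left(4 z{\left(1,-1 \right)} + 7\right) 173 = \left(4 \left(-9 + 12 \left(2 + 1\right)^{2}\right) + 7\right) 173 = \left(4 \left(-9 + 12 \cdot 3^{2}\right) + 7\right) 173 = \left(4 \left(-9 + 12 \cdot 9\right) + 7\right) 173 = \left(4 \left(-9 + 108\right) + 7\right) 173 = \left(4 \cdot 99 + 7\right) 173 = \left(396 + 7\right) 173 = 403 \cdot 173 = 69719$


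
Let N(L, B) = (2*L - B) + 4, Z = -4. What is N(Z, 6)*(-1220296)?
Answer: 12202960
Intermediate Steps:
N(L, B) = 4 - B + 2*L (N(L, B) = (-B + 2*L) + 4 = 4 - B + 2*L)
N(Z, 6)*(-1220296) = (4 - 1*6 + 2*(-4))*(-1220296) = (4 - 6 - 8)*(-1220296) = -10*(-1220296) = 12202960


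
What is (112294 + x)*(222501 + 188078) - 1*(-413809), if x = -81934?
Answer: 12465592249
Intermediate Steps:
(112294 + x)*(222501 + 188078) - 1*(-413809) = (112294 - 81934)*(222501 + 188078) - 1*(-413809) = 30360*410579 + 413809 = 12465178440 + 413809 = 12465592249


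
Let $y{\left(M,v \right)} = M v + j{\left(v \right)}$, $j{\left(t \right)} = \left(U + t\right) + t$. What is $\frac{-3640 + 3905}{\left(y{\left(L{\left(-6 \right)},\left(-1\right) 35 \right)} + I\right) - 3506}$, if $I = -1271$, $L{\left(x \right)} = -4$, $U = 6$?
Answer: $- \frac{265}{4701} \approx -0.056371$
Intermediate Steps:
$j{\left(t \right)} = 6 + 2 t$ ($j{\left(t \right)} = \left(6 + t\right) + t = 6 + 2 t$)
$y{\left(M,v \right)} = 6 + 2 v + M v$ ($y{\left(M,v \right)} = M v + \left(6 + 2 v\right) = 6 + 2 v + M v$)
$\frac{-3640 + 3905}{\left(y{\left(L{\left(-6 \right)},\left(-1\right) 35 \right)} + I\right) - 3506} = \frac{-3640 + 3905}{\left(\left(6 + 2 \left(\left(-1\right) 35\right) - 4 \left(\left(-1\right) 35\right)\right) - 1271\right) - 3506} = \frac{265}{\left(\left(6 + 2 \left(-35\right) - -140\right) - 1271\right) - 3506} = \frac{265}{\left(\left(6 - 70 + 140\right) - 1271\right) - 3506} = \frac{265}{\left(76 - 1271\right) - 3506} = \frac{265}{-1195 - 3506} = \frac{265}{-4701} = 265 \left(- \frac{1}{4701}\right) = - \frac{265}{4701}$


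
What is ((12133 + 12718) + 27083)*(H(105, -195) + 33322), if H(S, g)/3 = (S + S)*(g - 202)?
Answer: -11258667992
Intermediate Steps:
H(S, g) = 6*S*(-202 + g) (H(S, g) = 3*((S + S)*(g - 202)) = 3*((2*S)*(-202 + g)) = 3*(2*S*(-202 + g)) = 6*S*(-202 + g))
((12133 + 12718) + 27083)*(H(105, -195) + 33322) = ((12133 + 12718) + 27083)*(6*105*(-202 - 195) + 33322) = (24851 + 27083)*(6*105*(-397) + 33322) = 51934*(-250110 + 33322) = 51934*(-216788) = -11258667992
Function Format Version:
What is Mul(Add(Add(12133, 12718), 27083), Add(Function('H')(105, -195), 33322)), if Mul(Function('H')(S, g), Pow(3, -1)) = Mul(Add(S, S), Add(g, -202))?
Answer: -11258667992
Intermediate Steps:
Function('H')(S, g) = Mul(6, S, Add(-202, g)) (Function('H')(S, g) = Mul(3, Mul(Add(S, S), Add(g, -202))) = Mul(3, Mul(Mul(2, S), Add(-202, g))) = Mul(3, Mul(2, S, Add(-202, g))) = Mul(6, S, Add(-202, g)))
Mul(Add(Add(12133, 12718), 27083), Add(Function('H')(105, -195), 33322)) = Mul(Add(Add(12133, 12718), 27083), Add(Mul(6, 105, Add(-202, -195)), 33322)) = Mul(Add(24851, 27083), Add(Mul(6, 105, -397), 33322)) = Mul(51934, Add(-250110, 33322)) = Mul(51934, -216788) = -11258667992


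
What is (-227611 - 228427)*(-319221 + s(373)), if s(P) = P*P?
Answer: 82128795496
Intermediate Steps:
s(P) = P**2
(-227611 - 228427)*(-319221 + s(373)) = (-227611 - 228427)*(-319221 + 373**2) = -456038*(-319221 + 139129) = -456038*(-180092) = 82128795496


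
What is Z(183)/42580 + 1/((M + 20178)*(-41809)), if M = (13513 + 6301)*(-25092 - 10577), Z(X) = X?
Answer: 675898644965477/157266471597832670 ≈ 0.0042978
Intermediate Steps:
M = -706745566 (M = 19814*(-35669) = -706745566)
Z(183)/42580 + 1/((M + 20178)*(-41809)) = 183/42580 + 1/((-706745566 + 20178)*(-41809)) = 183*(1/42580) - 1/41809/(-706725388) = 183/42580 - 1/706725388*(-1/41809) = 183/42580 + 1/29547481746892 = 675898644965477/157266471597832670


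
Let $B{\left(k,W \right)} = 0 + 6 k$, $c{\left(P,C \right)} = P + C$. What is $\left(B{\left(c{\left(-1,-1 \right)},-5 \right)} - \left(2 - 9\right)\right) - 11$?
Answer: $-16$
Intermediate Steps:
$c{\left(P,C \right)} = C + P$
$B{\left(k,W \right)} = 6 k$
$\left(B{\left(c{\left(-1,-1 \right)},-5 \right)} - \left(2 - 9\right)\right) - 11 = \left(6 \left(-1 - 1\right) - \left(2 - 9\right)\right) - 11 = \left(6 \left(-2\right) - \left(2 - 9\right)\right) - 11 = \left(-12 - -7\right) - 11 = \left(-12 + 7\right) - 11 = -5 - 11 = -16$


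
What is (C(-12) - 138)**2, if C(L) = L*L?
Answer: 36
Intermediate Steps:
C(L) = L**2
(C(-12) - 138)**2 = ((-12)**2 - 138)**2 = (144 - 138)**2 = 6**2 = 36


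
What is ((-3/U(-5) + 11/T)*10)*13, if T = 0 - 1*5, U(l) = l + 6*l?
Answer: -1924/7 ≈ -274.86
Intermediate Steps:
U(l) = 7*l
T = -5 (T = 0 - 5 = -5)
((-3/U(-5) + 11/T)*10)*13 = ((-3/(7*(-5)) + 11/(-5))*10)*13 = ((-3/(-35) + 11*(-1/5))*10)*13 = ((-3*(-1/35) - 11/5)*10)*13 = ((3/35 - 11/5)*10)*13 = -74/35*10*13 = -148/7*13 = -1924/7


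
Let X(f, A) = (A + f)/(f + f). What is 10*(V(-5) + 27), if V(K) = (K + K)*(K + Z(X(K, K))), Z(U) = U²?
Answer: 670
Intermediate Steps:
X(f, A) = (A + f)/(2*f) (X(f, A) = (A + f)/((2*f)) = (A + f)*(1/(2*f)) = (A + f)/(2*f))
V(K) = 2*K*(1 + K) (V(K) = (K + K)*(K + ((K + K)/(2*K))²) = (2*K)*(K + ((2*K)/(2*K))²) = (2*K)*(K + 1²) = (2*K)*(K + 1) = (2*K)*(1 + K) = 2*K*(1 + K))
10*(V(-5) + 27) = 10*(2*(-5)*(1 - 5) + 27) = 10*(2*(-5)*(-4) + 27) = 10*(40 + 27) = 10*67 = 670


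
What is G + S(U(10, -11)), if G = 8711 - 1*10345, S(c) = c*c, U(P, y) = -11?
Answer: -1513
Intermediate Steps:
S(c) = c²
G = -1634 (G = 8711 - 10345 = -1634)
G + S(U(10, -11)) = -1634 + (-11)² = -1634 + 121 = -1513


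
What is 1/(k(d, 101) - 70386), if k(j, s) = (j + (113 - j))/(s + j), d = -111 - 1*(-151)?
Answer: -141/9924313 ≈ -1.4208e-5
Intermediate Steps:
d = 40 (d = -111 + 151 = 40)
k(j, s) = 113/(j + s)
1/(k(d, 101) - 70386) = 1/(113/(40 + 101) - 70386) = 1/(113/141 - 70386) = 1/(-9924313/141) = -141/9924313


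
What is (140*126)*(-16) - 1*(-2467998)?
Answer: 2185758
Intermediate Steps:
(140*126)*(-16) - 1*(-2467998) = 17640*(-16) + 2467998 = -282240 + 2467998 = 2185758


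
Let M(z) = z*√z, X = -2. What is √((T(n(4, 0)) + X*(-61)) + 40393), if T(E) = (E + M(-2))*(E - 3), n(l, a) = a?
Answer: √(40515 + 6*I*√2) ≈ 201.28 + 0.021*I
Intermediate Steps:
M(z) = z^(3/2)
T(E) = (-3 + E)*(E - 2*I*√2) (T(E) = (E + (-2)^(3/2))*(E - 3) = (E - 2*I*√2)*(-3 + E) = (-3 + E)*(E - 2*I*√2))
√((T(n(4, 0)) + X*(-61)) + 40393) = √(((0² - 3*0 + 6*I*√2 - 2*I*0*√2) - 2*(-61)) + 40393) = √(((0 + 0 + 6*I*√2 + 0) + 122) + 40393) = √((6*I*√2 + 122) + 40393) = √((122 + 6*I*√2) + 40393) = √(40515 + 6*I*√2)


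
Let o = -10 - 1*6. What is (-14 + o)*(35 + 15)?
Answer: -1500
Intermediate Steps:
o = -16 (o = -10 - 6 = -16)
(-14 + o)*(35 + 15) = (-14 - 16)*(35 + 15) = -30*50 = -1500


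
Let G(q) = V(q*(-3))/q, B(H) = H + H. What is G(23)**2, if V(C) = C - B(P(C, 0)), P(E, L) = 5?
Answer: 6241/529 ≈ 11.798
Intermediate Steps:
B(H) = 2*H
V(C) = -10 + C (V(C) = C - 2*5 = C - 1*10 = C - 10 = -10 + C)
G(q) = (-10 - 3*q)/q (G(q) = (-10 + q*(-3))/q = (-10 - 3*q)/q)
G(23)**2 = (-3 - 10/23)**2 = (-79/23)**2 = 6241/529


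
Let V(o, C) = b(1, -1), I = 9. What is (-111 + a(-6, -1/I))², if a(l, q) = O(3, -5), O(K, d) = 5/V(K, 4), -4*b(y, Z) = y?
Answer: 17161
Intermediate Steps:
b(y, Z) = -y/4
V(o, C) = -¼ (V(o, C) = -¼*1 = -¼)
O(K, d) = -20 (O(K, d) = 5/(-¼) = 5*(-4) = -20)
a(l, q) = -20
(-111 + a(-6, -1/I))² = (-111 - 20)² = (-131)² = 17161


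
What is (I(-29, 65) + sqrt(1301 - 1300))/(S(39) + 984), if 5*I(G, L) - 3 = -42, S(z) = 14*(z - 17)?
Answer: -1/190 ≈ -0.0052632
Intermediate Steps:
S(z) = -238 + 14*z (S(z) = 14*(-17 + z) = -238 + 14*z)
I(G, L) = -39/5 (I(G, L) = 3/5 + (1/5)*(-42) = 3/5 - 42/5 = -39/5)
(I(-29, 65) + sqrt(1301 - 1300))/(S(39) + 984) = (-39/5 + sqrt(1301 - 1300))/((-238 + 14*39) + 984) = (-39/5 + sqrt(1))/((-238 + 546) + 984) = (-39/5 + 1)/(308 + 984) = -34/5/1292 = -34/5*1/1292 = -1/190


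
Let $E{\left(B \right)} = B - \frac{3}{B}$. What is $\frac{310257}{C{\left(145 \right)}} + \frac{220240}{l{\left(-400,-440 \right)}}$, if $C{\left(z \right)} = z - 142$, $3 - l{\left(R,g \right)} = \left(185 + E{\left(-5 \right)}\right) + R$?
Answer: $\frac{14512891}{139} \approx 1.0441 \cdot 10^{5}$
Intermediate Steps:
$E{\left(B \right)} = B - \frac{3}{B}$
$l{\left(R,g \right)} = - \frac{888}{5} - R$ ($l{\left(R,g \right)} = 3 - \left(\left(185 - \left(5 + \frac{3}{-5}\right)\right) + R\right) = 3 - \left(\left(185 - \frac{22}{5}\right) + R\right) = 3 - \left(\frac{903}{5} + R\right) = - \frac{888}{5} - R$)
$C{\left(z \right)} = -142 + z$ ($C{\left(z \right)} = z - 142 = -142 + z$)
$\frac{310257}{C{\left(145 \right)}} + \frac{220240}{l{\left(-400,-440 \right)}} = \frac{310257}{-142 + 145} + \frac{220240}{- \frac{888}{5} - -400} = \frac{310257}{3} + \frac{220240}{- \frac{888}{5} + 400} = 310257 \cdot \frac{1}{3} + \frac{220240}{\frac{1112}{5}} = 103419 + 220240 \cdot \frac{5}{1112} = 103419 + \frac{137650}{139} = \frac{14512891}{139}$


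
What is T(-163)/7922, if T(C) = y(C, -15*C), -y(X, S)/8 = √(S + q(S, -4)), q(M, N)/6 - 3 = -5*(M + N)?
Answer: -12*I*√7863/3961 ≈ -0.26864*I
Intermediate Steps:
q(M, N) = 18 - 30*M - 30*N (q(M, N) = 18 + 6*(-5*(M + N)) = 18 + 6*(-5*M - 5*N) = 18 + (-30*M - 30*N) = 18 - 30*M - 30*N)
y(X, S) = -8*√(138 - 29*S) (y(X, S) = -8*√(S + (18 - 30*S - 30*(-4))) = -8*√(S + (18 - 30*S + 120)) = -8*√(S + (138 - 30*S)) = -8*√(138 - 29*S))
T(C) = -8*√(138 + 435*C) (T(C) = -8*√(138 - (-435)*C) = -8*√(138 + 435*C))
T(-163)/7922 = -8*√(138 + 435*(-163))/7922 = -8*√(138 - 70905)*(1/7922) = -24*I*√7863*(1/7922) = -12*I*√7863/3961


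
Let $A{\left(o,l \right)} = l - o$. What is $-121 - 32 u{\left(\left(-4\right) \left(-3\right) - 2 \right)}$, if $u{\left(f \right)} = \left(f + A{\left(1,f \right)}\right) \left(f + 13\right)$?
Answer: $-14105$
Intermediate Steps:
$u{\left(f \right)} = \left(-1 + 2 f\right) \left(13 + f\right)$ ($u{\left(f \right)} = \left(f + \left(f - 1\right)\right) \left(f + 13\right) = \left(f + \left(f - 1\right)\right) \left(13 + f\right) = \left(f + \left(-1 + f\right)\right) \left(13 + f\right) = \left(-1 + 2 f\right) \left(13 + f\right)$)
$-121 - 32 u{\left(\left(-4\right) \left(-3\right) - 2 \right)} = -121 - 32 \left(-13 + 2 \left(\left(-4\right) \left(-3\right) - 2\right)^{2} + 25 \left(\left(-4\right) \left(-3\right) - 2\right)\right) = -121 - 32 \left(-13 + 2 \left(12 - 2\right)^{2} + 25 \left(12 - 2\right)\right) = -121 - 32 \left(-13 + 2 \cdot 10^{2} + 25 \cdot 10\right) = -121 - 32 \left(-13 + 2 \cdot 100 + 250\right) = -121 - 32 \left(-13 + 200 + 250\right) = -121 - 13984 = -14105$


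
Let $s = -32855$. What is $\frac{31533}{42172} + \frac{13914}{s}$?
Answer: $\frac{449235507}{1385561060} \approx 0.32423$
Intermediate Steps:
$\frac{31533}{42172} + \frac{13914}{s} = \frac{31533}{42172} + \frac{13914}{-32855} = 31533 \cdot \frac{1}{42172} + 13914 \left(- \frac{1}{32855}\right) = \frac{31533}{42172} - \frac{13914}{32855} = \frac{449235507}{1385561060}$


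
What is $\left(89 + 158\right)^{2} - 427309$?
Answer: $-366300$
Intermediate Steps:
$\left(89 + 158\right)^{2} - 427309 = 247^{2} - 427309 = 61009 - 427309 = -366300$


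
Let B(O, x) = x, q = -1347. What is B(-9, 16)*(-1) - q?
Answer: 1331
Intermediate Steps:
B(-9, 16)*(-1) - q = 16*(-1) - 1*(-1347) = -16 + 1347 = 1331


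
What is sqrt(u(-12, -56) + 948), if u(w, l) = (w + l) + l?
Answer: 2*sqrt(206) ≈ 28.705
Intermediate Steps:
u(w, l) = w + 2*l (u(w, l) = (l + w) + l = w + 2*l)
sqrt(u(-12, -56) + 948) = sqrt((-12 + 2*(-56)) + 948) = sqrt((-12 - 112) + 948) = sqrt(-124 + 948) = sqrt(824) = 2*sqrt(206)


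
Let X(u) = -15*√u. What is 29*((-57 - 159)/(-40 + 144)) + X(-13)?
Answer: -783/13 - 15*I*√13 ≈ -60.231 - 54.083*I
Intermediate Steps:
29*((-57 - 159)/(-40 + 144)) + X(-13) = 29*((-57 - 159)/(-40 + 144)) - 15*I*√13 = 29*(-216/104) - 15*I*√13 = 29*(-216*1/104) - 15*I*√13 = 29*(-27/13) - 15*I*√13 = -783/13 - 15*I*√13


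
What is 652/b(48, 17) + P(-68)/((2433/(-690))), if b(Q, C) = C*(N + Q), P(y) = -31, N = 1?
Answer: 6468062/675563 ≈ 9.5743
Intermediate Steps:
b(Q, C) = C*(1 + Q)
652/b(48, 17) + P(-68)/((2433/(-690))) = 652/((17*(1 + 48))) - 31/(2433/(-690)) = 652/((17*49)) - 31/(2433*(-1/690)) = 652/833 - 31/(-811/230) = 652*(1/833) - 31*(-230/811) = 652/833 + 7130/811 = 6468062/675563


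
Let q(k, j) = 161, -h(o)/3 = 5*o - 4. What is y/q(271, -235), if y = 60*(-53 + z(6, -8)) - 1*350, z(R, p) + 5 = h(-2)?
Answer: -1310/161 ≈ -8.1366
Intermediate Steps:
h(o) = 12 - 15*o (h(o) = -3*(5*o - 4) = -3*(-4 + 5*o) = 12 - 15*o)
z(R, p) = 37 (z(R, p) = -5 + (12 - 15*(-2)) = -5 + (12 + 30) = -5 + 42 = 37)
y = -1310 (y = 60*(-53 + 37) - 1*350 = 60*(-16) - 350 = -960 - 350 = -1310)
y/q(271, -235) = -1310/161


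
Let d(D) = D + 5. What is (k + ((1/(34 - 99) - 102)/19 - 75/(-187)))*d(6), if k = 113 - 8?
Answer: 1215887/1105 ≈ 1100.3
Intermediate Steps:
d(D) = 5 + D
k = 105
(k + ((1/(34 - 99) - 102)/19 - 75/(-187)))*d(6) = (105 + ((1/(34 - 99) - 102)/19 - 75/(-187)))*(5 + 6) = (105 + ((1/(-65) - 102)*(1/19) - 75*(-1/187)))*11 = (105 + ((-1/65 - 102)*(1/19) + 75/187))*11 = (105 + (-6631/65*1/19 + 75/187))*11 = (105 + (-349/65 + 75/187))*11 = (105 - 60388/12155)*11 = (1215887/12155)*11 = 1215887/1105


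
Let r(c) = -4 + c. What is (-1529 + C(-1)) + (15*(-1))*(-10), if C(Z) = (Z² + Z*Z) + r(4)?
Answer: -1377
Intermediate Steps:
C(Z) = 2*Z² (C(Z) = (Z² + Z*Z) + (-4 + 4) = (Z² + Z²) + 0 = 2*Z² + 0 = 2*Z²)
(-1529 + C(-1)) + (15*(-1))*(-10) = (-1529 + 2*(-1)²) + (15*(-1))*(-10) = (-1529 + 2*1) - 15*(-10) = (-1529 + 2) + 150 = -1527 + 150 = -1377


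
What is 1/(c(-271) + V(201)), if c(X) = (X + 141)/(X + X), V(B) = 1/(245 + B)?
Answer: 120866/29261 ≈ 4.1306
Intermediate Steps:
c(X) = (141 + X)/(2*X) (c(X) = (141 + X)/((2*X)) = (141 + X)*(1/(2*X)) = (141 + X)/(2*X))
1/(c(-271) + V(201)) = 1/((½)*(141 - 271)/(-271) + 1/(245 + 201)) = 1/((½)*(-1/271)*(-130) + 1/446) = 1/(65/271 + 1/446) = 1/(29261/120866) = 120866/29261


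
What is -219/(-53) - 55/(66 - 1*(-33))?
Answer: 1706/477 ≈ 3.5765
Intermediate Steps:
-219/(-53) - 55/(66 - 1*(-33)) = -219*(-1/53) - 55/(66 + 33) = 219/53 - 55/99 = 219/53 - 55*1/99 = 219/53 - 5/9 = 1706/477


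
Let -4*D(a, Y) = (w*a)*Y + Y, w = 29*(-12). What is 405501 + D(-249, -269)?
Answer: 24931661/4 ≈ 6.2329e+6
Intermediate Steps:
w = -348
D(a, Y) = -Y/4 + 87*Y*a (D(a, Y) = -((-348*a)*Y + Y)/4 = -(-348*Y*a + Y)/4 = -(Y - 348*Y*a)/4 = -Y/4 + 87*Y*a)
405501 + D(-249, -269) = 405501 + (¼)*(-269)*(-1 + 348*(-249)) = 405501 + (¼)*(-269)*(-1 - 86652) = 405501 + (¼)*(-269)*(-86653) = 405501 + 23309657/4 = 24931661/4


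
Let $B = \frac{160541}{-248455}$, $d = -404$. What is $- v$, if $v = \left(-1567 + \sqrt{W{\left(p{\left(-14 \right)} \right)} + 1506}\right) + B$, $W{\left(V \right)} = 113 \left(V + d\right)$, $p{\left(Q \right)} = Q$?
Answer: $\frac{389489526}{248455} - 4 i \sqrt{2858} \approx 1567.6 - 213.84 i$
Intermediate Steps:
$W{\left(V \right)} = -45652 + 113 V$ ($W{\left(V \right)} = 113 \left(V - 404\right) = 113 \left(-404 + V\right) = -45652 + 113 V$)
$B = - \frac{160541}{248455}$ ($B = 160541 \left(- \frac{1}{248455}\right) = - \frac{160541}{248455} \approx -0.64616$)
$v = - \frac{389489526}{248455} + 4 i \sqrt{2858}$ ($v = \left(-1567 + \sqrt{\left(-45652 + 113 \left(-14\right)\right) + 1506}\right) - \frac{160541}{248455} = \left(-1567 + \sqrt{\left(-45652 - 1582\right) + 1506}\right) - \frac{160541}{248455} = \left(-1567 + \sqrt{-47234 + 1506}\right) - \frac{160541}{248455} = \left(-1567 + \sqrt{-45728}\right) - \frac{160541}{248455} = \left(-1567 + 4 i \sqrt{2858}\right) - \frac{160541}{248455} = - \frac{389489526}{248455} + 4 i \sqrt{2858} \approx -1567.6 + 213.84 i$)
$- v = - (- \frac{389489526}{248455} + 4 i \sqrt{2858}) = \frac{389489526}{248455} - 4 i \sqrt{2858}$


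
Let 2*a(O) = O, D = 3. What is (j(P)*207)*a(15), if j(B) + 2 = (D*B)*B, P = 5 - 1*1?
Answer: 71415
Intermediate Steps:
a(O) = O/2
P = 4 (P = 5 - 1 = 4)
j(B) = -2 + 3*B² (j(B) = -2 + (3*B)*B = -2 + 3*B²)
(j(P)*207)*a(15) = ((-2 + 3*4²)*207)*((½)*15) = ((-2 + 3*16)*207)*(15/2) = ((-2 + 48)*207)*(15/2) = (46*207)*(15/2) = 9522*(15/2) = 71415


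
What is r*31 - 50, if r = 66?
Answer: 1996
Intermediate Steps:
r*31 - 50 = 66*31 - 50 = 2046 - 50 = 1996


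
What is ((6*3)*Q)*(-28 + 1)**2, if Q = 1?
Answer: 13122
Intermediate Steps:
((6*3)*Q)*(-28 + 1)**2 = ((6*3)*1)*(-28 + 1)**2 = (18*1)*(-27)**2 = 18*729 = 13122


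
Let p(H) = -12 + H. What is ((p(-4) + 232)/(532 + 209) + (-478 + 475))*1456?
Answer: -74928/19 ≈ -3943.6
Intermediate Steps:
((p(-4) + 232)/(532 + 209) + (-478 + 475))*1456 = (((-12 - 4) + 232)/(532 + 209) + (-478 + 475))*1456 = ((-16 + 232)/741 - 3)*1456 = (216*(1/741) - 3)*1456 = (72/247 - 3)*1456 = -669/247*1456 = -74928/19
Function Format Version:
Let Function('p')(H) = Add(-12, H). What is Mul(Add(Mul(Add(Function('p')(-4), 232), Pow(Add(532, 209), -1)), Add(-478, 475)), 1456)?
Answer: Rational(-74928, 19) ≈ -3943.6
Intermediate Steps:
Mul(Add(Mul(Add(Function('p')(-4), 232), Pow(Add(532, 209), -1)), Add(-478, 475)), 1456) = Mul(Add(Mul(Add(Add(-12, -4), 232), Pow(Add(532, 209), -1)), Add(-478, 475)), 1456) = Mul(Add(Mul(Add(-16, 232), Pow(741, -1)), -3), 1456) = Mul(Add(Mul(216, Rational(1, 741)), -3), 1456) = Mul(Add(Rational(72, 247), -3), 1456) = Mul(Rational(-669, 247), 1456) = Rational(-74928, 19)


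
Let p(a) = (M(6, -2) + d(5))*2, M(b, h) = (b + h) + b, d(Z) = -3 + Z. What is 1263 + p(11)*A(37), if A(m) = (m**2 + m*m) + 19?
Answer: 67431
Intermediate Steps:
M(b, h) = h + 2*b
p(a) = 24 (p(a) = ((-2 + 2*6) + (-3 + 5))*2 = ((-2 + 12) + 2)*2 = (10 + 2)*2 = 12*2 = 24)
A(m) = 19 + 2*m**2 (A(m) = (m**2 + m**2) + 19 = 2*m**2 + 19 = 19 + 2*m**2)
1263 + p(11)*A(37) = 1263 + 24*(19 + 2*37**2) = 1263 + 24*(19 + 2*1369) = 1263 + 24*(19 + 2738) = 1263 + 24*2757 = 1263 + 66168 = 67431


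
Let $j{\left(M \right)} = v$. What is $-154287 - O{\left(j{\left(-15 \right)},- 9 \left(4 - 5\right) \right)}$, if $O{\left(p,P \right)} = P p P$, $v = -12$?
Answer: $-153315$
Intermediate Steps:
$j{\left(M \right)} = -12$
$O{\left(p,P \right)} = p P^{2}$
$-154287 - O{\left(j{\left(-15 \right)},- 9 \left(4 - 5\right) \right)} = -154287 - - 12 \left(- 9 \left(4 - 5\right)\right)^{2} = -154287 - - 12 \left(\left(-9\right) \left(-1\right)\right)^{2} = -154287 - - 12 \cdot 9^{2} = -154287 - \left(-12\right) 81 = -154287 - -972 = -154287 + 972 = -153315$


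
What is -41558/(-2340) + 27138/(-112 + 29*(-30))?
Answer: -5673241/574470 ≈ -9.8756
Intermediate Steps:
-41558/(-2340) + 27138/(-112 + 29*(-30)) = -41558*(-1/2340) + 27138/(-112 - 870) = 20779/1170 + 27138/(-982) = 20779/1170 + 27138*(-1/982) = 20779/1170 - 13569/491 = -5673241/574470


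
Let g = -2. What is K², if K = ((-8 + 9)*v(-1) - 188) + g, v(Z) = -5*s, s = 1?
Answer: 38025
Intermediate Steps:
v(Z) = -5 (v(Z) = -5*1 = -5)
K = -195 (K = ((-8 + 9)*(-5) - 188) - 2 = (1*(-5) - 188) - 2 = (-5 - 188) - 2 = -193 - 2 = -195)
K² = (-195)² = 38025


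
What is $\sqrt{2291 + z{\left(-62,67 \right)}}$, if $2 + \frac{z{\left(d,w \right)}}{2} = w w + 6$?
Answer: $3 \sqrt{1253} \approx 106.19$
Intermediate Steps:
$z{\left(d,w \right)} = 8 + 2 w^{2}$ ($z{\left(d,w \right)} = -4 + 2 \left(w w + 6\right) = -4 + 2 \left(w^{2} + 6\right) = -4 + 2 \left(6 + w^{2}\right) = -4 + \left(12 + 2 w^{2}\right) = 8 + 2 w^{2}$)
$\sqrt{2291 + z{\left(-62,67 \right)}} = \sqrt{2291 + \left(8 + 2 \cdot 67^{2}\right)} = \sqrt{2291 + \left(8 + 2 \cdot 4489\right)} = \sqrt{2291 + \left(8 + 8978\right)} = \sqrt{2291 + 8986} = \sqrt{11277} = 3 \sqrt{1253}$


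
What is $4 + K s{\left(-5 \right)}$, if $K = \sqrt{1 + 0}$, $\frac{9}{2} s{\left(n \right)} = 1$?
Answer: $\frac{38}{9} \approx 4.2222$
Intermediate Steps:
$s{\left(n \right)} = \frac{2}{9}$ ($s{\left(n \right)} = \frac{2}{9} \cdot 1 = \frac{2}{9}$)
$K = 1$ ($K = \sqrt{1} = 1$)
$4 + K s{\left(-5 \right)} = 4 + 1 \cdot \frac{2}{9} = 4 + \frac{2}{9} = \frac{38}{9}$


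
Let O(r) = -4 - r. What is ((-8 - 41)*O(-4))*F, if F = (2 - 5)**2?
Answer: 0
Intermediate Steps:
F = 9 (F = (-3)**2 = 9)
((-8 - 41)*O(-4))*F = ((-8 - 41)*(-4 - 1*(-4)))*9 = -49*(-4 + 4)*9 = -49*0*9 = 0*9 = 0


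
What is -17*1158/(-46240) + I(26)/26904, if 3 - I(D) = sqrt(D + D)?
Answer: 649229/1524560 - sqrt(13)/13452 ≈ 0.42558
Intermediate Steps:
I(D) = 3 - sqrt(2)*sqrt(D) (I(D) = 3 - sqrt(D + D) = 3 - sqrt(2*D) = 3 - sqrt(2)*sqrt(D))
-17*1158/(-46240) + I(26)/26904 = -17*1158/(-46240) + (3 - sqrt(2)*sqrt(26))/26904 = -19686*(-1/46240) + (3 - 2*sqrt(13))*(1/26904) = 579/1360 + (1/8968 - sqrt(13)/13452) = 649229/1524560 - sqrt(13)/13452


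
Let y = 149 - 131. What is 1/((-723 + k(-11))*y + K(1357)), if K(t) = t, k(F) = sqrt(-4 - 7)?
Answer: -11657/135889213 - 18*I*sqrt(11)/135889213 ≈ -8.5783e-5 - 4.3932e-7*I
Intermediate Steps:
k(F) = I*sqrt(11) (k(F) = sqrt(-11) = I*sqrt(11))
y = 18
1/((-723 + k(-11))*y + K(1357)) = 1/((-723 + I*sqrt(11))*18 + 1357) = 1/((-13014 + 18*I*sqrt(11)) + 1357) = 1/(-11657 + 18*I*sqrt(11))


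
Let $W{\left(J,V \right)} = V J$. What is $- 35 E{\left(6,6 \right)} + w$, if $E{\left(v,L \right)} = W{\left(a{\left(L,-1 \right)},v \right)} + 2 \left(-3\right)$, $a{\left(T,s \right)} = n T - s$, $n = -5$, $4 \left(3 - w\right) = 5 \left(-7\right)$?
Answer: $\frac{25247}{4} \approx 6311.8$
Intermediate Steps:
$w = \frac{47}{4}$ ($w = 3 - \frac{5 \left(-7\right)}{4} = 3 - - \frac{35}{4} = 3 + \frac{35}{4} = \frac{47}{4} \approx 11.75$)
$a{\left(T,s \right)} = - s - 5 T$ ($a{\left(T,s \right)} = - 5 T - s = - s - 5 T$)
$W{\left(J,V \right)} = J V$
$E{\left(v,L \right)} = -6 + v \left(1 - 5 L\right)$ ($E{\left(v,L \right)} = \left(\left(-1\right) \left(-1\right) - 5 L\right) v + 2 \left(-3\right) = \left(1 - 5 L\right) v - 6 = v \left(1 - 5 L\right) - 6 = -6 + v \left(1 - 5 L\right)$)
$- 35 E{\left(6,6 \right)} + w = - 35 \left(-6 + 6 \left(1 - 30\right)\right) + \frac{47}{4} = - 35 \left(-6 + 6 \left(-29\right)\right) + \frac{47}{4} = - 35 \left(-6 - 174\right) + \frac{47}{4} = \left(-35\right) \left(-180\right) + \frac{47}{4} = 6300 + \frac{47}{4} = \frac{25247}{4}$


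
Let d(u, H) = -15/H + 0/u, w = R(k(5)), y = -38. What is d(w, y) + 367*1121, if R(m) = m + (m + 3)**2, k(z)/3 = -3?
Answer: 15633481/38 ≈ 4.1141e+5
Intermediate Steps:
k(z) = -9 (k(z) = 3*(-3) = -9)
R(m) = m + (3 + m)**2
w = 27 (w = -9 + (3 - 9)**2 = -9 + (-6)**2 = -9 + 36 = 27)
d(u, H) = -15/H (d(u, H) = -15/H + 0 = -15/H)
d(w, y) + 367*1121 = -15/(-38) + 367*1121 = -15*(-1/38) + 411407 = 15/38 + 411407 = 15633481/38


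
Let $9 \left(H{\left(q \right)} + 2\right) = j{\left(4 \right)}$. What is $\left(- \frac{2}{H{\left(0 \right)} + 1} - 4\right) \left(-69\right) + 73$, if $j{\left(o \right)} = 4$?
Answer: $\frac{503}{5} \approx 100.6$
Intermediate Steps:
$H{\left(q \right)} = - \frac{14}{9}$ ($H{\left(q \right)} = -2 + \frac{1}{9} \cdot 4 = -2 + \frac{4}{9} = - \frac{14}{9}$)
$\left(- \frac{2}{H{\left(0 \right)} + 1} - 4\right) \left(-69\right) + 73 = \left(- \frac{2}{- \frac{14}{9} + 1} - 4\right) \left(-69\right) + 73 = \left(- \frac{2}{- \frac{5}{9}} - 4\right) \left(-69\right) + 73 = \left(\left(-2\right) \left(- \frac{9}{5}\right) - 4\right) \left(-69\right) + 73 = \left(\frac{18}{5} - 4\right) \left(-69\right) + 73 = \left(- \frac{2}{5}\right) \left(-69\right) + 73 = \frac{138}{5} + 73 = \frac{503}{5}$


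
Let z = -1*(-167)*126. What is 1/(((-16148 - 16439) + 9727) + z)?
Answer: -1/1818 ≈ -0.00055005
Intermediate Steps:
z = 21042 (z = 167*126 = 21042)
1/(((-16148 - 16439) + 9727) + z) = 1/(((-16148 - 16439) + 9727) + 21042) = 1/((-32587 + 9727) + 21042) = 1/(-22860 + 21042) = 1/(-1818) = -1/1818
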